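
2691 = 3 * 897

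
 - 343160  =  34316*( - 10)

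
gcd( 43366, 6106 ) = 2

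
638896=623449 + 15447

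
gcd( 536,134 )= 134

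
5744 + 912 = 6656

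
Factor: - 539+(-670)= - 1209  =  - 3^1*13^1*31^1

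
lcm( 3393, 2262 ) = 6786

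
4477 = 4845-368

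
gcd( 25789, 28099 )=1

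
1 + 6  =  7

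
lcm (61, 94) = 5734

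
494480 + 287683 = 782163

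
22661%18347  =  4314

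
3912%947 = 124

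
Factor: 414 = 2^1*3^2*23^1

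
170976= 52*3288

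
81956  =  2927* 28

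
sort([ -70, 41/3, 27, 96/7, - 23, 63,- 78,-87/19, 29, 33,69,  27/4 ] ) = [ - 78,  -  70, - 23, - 87/19, 27/4, 41/3,96/7,27,29,33,63,69 ]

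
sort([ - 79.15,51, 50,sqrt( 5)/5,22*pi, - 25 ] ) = [ - 79.15, - 25,sqrt( 5 )/5, 50, 51,22*pi ] 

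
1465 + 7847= 9312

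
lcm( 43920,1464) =43920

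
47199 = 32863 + 14336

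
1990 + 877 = 2867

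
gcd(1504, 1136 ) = 16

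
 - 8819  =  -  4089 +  - 4730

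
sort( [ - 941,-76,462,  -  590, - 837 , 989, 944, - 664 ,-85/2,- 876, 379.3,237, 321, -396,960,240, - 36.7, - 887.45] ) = [ - 941, -887.45, -876,  -  837, - 664, -590, -396, - 76, - 85/2, - 36.7 , 237, 240,321,379.3,  462, 944,960, 989 ] 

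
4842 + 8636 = 13478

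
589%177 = 58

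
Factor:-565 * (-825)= 3^1  *5^3* 11^1*113^1 = 466125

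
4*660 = 2640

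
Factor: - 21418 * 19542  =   - 418550556 = - 2^2 * 3^1*3257^1*10709^1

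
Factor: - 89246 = -2^1 * 44623^1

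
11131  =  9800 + 1331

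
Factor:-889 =-7^1*127^1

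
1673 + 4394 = 6067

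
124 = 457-333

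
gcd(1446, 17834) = 482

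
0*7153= 0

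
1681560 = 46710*36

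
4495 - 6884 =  - 2389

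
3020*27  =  81540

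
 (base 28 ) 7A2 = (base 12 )340A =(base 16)168A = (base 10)5770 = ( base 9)7821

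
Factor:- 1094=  - 2^1*547^1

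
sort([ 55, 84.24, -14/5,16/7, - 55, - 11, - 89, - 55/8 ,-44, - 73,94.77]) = [ - 89, - 73, - 55,-44,-11,-55/8,-14/5, 16/7 , 55, 84.24,94.77 ]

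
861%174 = 165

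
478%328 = 150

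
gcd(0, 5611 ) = 5611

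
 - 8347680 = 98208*( - 85)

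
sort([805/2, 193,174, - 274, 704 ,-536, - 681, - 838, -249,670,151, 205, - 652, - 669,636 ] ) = [ - 838,  -  681, - 669, - 652, - 536, - 274, - 249, 151,174,193, 205,805/2,636, 670,704]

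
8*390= 3120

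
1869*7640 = 14279160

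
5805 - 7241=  - 1436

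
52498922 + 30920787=83419709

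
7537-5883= 1654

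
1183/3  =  1183/3 = 394.33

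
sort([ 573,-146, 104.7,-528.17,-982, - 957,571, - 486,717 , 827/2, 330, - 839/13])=[-982, -957, - 528.17,-486 , - 146, - 839/13,104.7,330,827/2, 571,573,717] 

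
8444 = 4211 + 4233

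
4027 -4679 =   -  652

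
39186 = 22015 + 17171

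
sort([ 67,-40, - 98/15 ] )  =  [ - 40,-98/15,67]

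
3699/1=3699 = 3699.00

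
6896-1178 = 5718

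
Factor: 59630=2^1*5^1*67^1*89^1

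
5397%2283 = 831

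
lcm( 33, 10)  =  330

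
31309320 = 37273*840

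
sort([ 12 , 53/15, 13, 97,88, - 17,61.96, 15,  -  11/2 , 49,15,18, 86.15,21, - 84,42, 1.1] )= [  -  84,-17, - 11/2, 1.1,53/15,12 , 13,15, 15,18,  21 , 42, 49,61.96, 86.15,  88,97 ] 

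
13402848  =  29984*447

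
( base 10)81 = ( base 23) 3C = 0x51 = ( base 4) 1101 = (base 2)1010001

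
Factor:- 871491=-3^1*290497^1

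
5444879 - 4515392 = 929487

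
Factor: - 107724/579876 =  - 47/253 =- 11^( - 1)*23^( - 1) *47^1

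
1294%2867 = 1294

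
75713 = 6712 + 69001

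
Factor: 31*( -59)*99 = -181071 = - 3^2 * 11^1*31^1*59^1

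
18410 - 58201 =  - 39791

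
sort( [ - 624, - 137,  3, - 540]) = [-624, - 540,-137,3]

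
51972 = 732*71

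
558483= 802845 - 244362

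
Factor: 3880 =2^3*5^1  *  97^1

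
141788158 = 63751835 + 78036323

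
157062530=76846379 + 80216151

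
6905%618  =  107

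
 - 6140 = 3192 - 9332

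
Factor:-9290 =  - 2^1 * 5^1 * 929^1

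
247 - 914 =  - 667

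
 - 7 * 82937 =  - 580559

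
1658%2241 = 1658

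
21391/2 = 21391/2 =10695.50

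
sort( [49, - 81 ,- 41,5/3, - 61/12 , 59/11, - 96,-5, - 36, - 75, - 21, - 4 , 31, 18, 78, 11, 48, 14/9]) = [ - 96,- 81,-75, - 41, - 36 , - 21, - 61/12,- 5 , - 4,  14/9, 5/3,59/11,11,  18,31,48 , 49, 78]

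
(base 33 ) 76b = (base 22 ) g40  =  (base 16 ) 1e98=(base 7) 31556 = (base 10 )7832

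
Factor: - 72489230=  - 2^1*5^1*11^1*41^1*16073^1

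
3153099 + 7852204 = 11005303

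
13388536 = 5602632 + 7785904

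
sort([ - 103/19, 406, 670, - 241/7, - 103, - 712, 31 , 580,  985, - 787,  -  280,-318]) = [ - 787, - 712, - 318, - 280, - 103, - 241/7, - 103/19, 31,406,580,670, 985 ]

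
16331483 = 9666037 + 6665446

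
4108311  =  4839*849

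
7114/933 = 7+583/933 = 7.62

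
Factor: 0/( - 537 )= 0^1 = 0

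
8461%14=5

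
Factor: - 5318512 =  - 2^4*491^1*677^1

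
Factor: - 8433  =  -3^2*937^1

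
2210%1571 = 639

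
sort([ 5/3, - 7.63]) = [ - 7.63, 5/3 ] 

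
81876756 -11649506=70227250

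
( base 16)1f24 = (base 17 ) 1A9G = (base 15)2567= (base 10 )7972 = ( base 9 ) 11837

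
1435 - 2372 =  - 937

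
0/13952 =0   =  0.00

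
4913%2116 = 681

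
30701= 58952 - 28251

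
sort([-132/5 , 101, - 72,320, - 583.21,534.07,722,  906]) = [-583.21,-72, - 132/5,  101,320,534.07, 722, 906]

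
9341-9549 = -208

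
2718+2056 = 4774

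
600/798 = 100/133 = 0.75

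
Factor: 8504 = 2^3*1063^1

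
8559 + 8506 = 17065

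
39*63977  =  2495103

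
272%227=45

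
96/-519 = -1+ 141/173 = - 0.18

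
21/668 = 21/668 = 0.03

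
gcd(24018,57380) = 2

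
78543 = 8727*9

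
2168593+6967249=9135842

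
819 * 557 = 456183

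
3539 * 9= 31851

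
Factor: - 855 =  - 3^2*5^1*19^1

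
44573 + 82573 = 127146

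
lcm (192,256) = 768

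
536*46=24656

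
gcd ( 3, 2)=1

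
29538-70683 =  - 41145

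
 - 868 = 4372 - 5240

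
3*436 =1308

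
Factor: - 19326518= - 2^1*17^1*223^1*2549^1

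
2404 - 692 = 1712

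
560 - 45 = 515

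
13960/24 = 1745/3  =  581.67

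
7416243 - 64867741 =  - 57451498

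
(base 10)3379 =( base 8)6463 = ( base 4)310303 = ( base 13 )16cc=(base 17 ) BBD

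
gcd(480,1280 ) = 160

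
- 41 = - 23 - 18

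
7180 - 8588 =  - 1408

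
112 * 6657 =745584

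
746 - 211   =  535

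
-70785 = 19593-90378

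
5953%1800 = 553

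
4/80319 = 4/80319 = 0.00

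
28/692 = 7/173 = 0.04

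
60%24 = 12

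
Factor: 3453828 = 2^2*3^1*7^1*41117^1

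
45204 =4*11301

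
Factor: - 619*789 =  - 488391 = - 3^1*263^1*619^1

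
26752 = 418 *64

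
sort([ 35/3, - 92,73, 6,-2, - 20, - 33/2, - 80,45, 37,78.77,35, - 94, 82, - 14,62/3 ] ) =[ - 94,-92, - 80, -20, -33/2,-14,- 2,6,  35/3,62/3,35,37, 45,73,78.77, 82]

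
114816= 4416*26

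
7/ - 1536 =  - 7/1536  =  -0.00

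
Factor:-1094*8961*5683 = -55712347122 = -2^1*3^1*29^1*103^1*547^1*5683^1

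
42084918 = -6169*(-6822 ) 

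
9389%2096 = 1005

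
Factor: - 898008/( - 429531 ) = 2^3*17^1*31^1*71^1*143177^(-1) = 299336/143177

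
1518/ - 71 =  - 22 + 44/71 =- 21.38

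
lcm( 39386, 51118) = 2402546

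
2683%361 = 156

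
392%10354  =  392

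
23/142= 23/142 = 0.16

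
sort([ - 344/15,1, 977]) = [ - 344/15,  1,977]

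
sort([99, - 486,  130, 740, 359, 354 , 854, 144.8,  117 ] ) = [  -  486,99,  117, 130,144.8,354 , 359,  740, 854]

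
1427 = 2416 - 989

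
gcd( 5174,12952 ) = 2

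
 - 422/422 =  - 1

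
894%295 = 9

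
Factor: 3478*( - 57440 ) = - 2^6*5^1*37^1 * 47^1*359^1 = - 199776320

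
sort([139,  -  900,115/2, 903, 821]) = [ - 900,115/2 , 139,821,903] 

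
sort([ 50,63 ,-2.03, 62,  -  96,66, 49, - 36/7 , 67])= [ -96, - 36/7 ,-2.03,49,50,62,63, 66, 67] 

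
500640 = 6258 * 80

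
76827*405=31114935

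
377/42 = 8 + 41/42 = 8.98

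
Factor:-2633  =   - 2633^1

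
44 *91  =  4004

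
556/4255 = 556/4255= 0.13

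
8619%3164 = 2291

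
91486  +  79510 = 170996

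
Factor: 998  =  2^1*499^1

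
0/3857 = 0 = 0.00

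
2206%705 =91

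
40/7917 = 40/7917 = 0.01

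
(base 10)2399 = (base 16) 95f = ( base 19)6c5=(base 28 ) 31j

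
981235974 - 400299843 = 580936131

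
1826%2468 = 1826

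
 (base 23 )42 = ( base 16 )5e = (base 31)31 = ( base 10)94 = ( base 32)2u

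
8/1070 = 4/535 =0.01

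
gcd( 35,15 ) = 5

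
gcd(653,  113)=1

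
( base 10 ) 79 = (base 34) 2b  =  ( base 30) 2j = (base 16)4F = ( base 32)2F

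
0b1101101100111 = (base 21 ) FJ1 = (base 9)10554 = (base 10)7015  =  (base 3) 100121211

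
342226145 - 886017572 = - 543791427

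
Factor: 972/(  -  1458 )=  - 2/3 = - 2^1*3^( - 1)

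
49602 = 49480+122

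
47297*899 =42520003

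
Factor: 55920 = 2^4*3^1*5^1*233^1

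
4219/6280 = 4219/6280= 0.67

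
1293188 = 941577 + 351611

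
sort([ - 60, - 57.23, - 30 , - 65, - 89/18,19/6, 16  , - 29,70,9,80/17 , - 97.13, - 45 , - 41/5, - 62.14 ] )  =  [ - 97.13, - 65,  -  62.14, - 60, - 57.23, - 45, - 30, - 29, - 41/5, - 89/18, 19/6,  80/17 , 9,16,70 ] 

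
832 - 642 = 190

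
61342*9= 552078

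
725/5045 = 145/1009 = 0.14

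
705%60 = 45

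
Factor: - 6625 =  - 5^3*53^1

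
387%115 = 42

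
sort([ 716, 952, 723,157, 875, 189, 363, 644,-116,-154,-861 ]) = [ - 861, - 154 ,  -  116,  157 , 189, 363,644,716,  723, 875, 952] 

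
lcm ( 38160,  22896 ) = 114480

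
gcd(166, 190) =2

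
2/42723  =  2/42723=0.00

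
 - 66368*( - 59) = 3915712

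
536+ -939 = - 403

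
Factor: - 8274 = -2^1*3^1*7^1*197^1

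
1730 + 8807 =10537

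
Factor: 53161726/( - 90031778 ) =-111217/188351 = -  111217^1*188351^( - 1 ) 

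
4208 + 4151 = 8359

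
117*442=51714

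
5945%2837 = 271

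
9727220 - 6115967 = 3611253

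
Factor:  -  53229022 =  - 2^1  *7^1* 11^1*345643^1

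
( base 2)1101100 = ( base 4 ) 1230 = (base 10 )108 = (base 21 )53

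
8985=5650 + 3335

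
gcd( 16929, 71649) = 171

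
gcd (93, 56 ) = 1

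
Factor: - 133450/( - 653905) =10/49 =2^1* 5^1* 7^ ( - 2)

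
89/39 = 2+11/39 = 2.28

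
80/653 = 80/653 =0.12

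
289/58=4+57/58 = 4.98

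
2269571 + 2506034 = 4775605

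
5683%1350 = 283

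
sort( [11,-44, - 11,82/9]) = [  -  44, - 11,82/9,  11]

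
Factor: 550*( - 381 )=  - 2^1*3^1*5^2*11^1*127^1 =- 209550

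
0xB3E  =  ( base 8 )5476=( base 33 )2l7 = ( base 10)2878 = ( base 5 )43003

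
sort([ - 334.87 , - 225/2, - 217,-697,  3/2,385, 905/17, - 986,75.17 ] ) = [ -986, - 697, - 334.87, - 217,-225/2, 3/2,905/17,  75.17,385]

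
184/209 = 184/209 = 0.88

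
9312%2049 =1116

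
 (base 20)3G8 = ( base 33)1DA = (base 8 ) 2770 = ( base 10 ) 1528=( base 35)18N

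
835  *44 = 36740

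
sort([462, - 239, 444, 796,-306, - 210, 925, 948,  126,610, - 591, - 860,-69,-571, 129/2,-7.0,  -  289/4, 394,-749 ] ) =[-860, - 749,-591, - 571,-306, - 239,- 210,-289/4,-69,-7.0, 129/2, 126, 394,444,462, 610, 796,925, 948 ]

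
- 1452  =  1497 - 2949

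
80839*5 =404195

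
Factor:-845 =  - 5^1 * 13^2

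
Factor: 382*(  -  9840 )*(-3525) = 13250052000 = 2^5*3^2 *5^3*41^1*47^1*191^1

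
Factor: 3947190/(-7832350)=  - 394719/783235 = -3^1  *  5^( - 1) *13^1*29^1*349^1 * 383^( -1 )*409^( - 1 ) 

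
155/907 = 155/907 = 0.17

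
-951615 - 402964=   -  1354579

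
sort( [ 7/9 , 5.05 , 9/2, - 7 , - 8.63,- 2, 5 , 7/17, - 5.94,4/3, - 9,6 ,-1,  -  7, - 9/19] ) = [  -  9,-8.63, - 7, -7,-5.94,-2, - 1 , -9/19 , 7/17, 7/9 , 4/3, 9/2,5,5.05,  6 ]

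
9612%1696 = 1132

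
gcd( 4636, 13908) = 4636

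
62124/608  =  15531/152 = 102.18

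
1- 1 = 0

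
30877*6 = 185262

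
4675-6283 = - 1608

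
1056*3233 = 3414048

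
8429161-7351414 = 1077747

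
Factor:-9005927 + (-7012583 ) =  - 16018510=- 2^1*5^1*127^1*12613^1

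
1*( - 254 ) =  - 254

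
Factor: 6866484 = 2^2*3^1 * 572207^1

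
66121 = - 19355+85476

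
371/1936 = 371/1936 = 0.19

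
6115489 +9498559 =15614048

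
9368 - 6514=2854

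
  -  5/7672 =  - 5/7672  =  - 0.00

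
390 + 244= 634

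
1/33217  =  1/33217= 0.00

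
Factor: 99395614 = 2^1 * 757^1*65651^1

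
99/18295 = 99/18295  =  0.01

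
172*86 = 14792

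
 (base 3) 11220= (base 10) 132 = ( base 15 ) 8c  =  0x84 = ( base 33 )40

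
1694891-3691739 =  - 1996848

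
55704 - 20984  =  34720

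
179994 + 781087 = 961081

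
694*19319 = 13407386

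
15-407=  - 392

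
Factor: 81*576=2^6*3^6 = 46656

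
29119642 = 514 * 56653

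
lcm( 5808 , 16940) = 203280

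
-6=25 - 31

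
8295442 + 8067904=16363346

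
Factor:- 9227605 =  - 5^1*1845521^1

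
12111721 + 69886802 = 81998523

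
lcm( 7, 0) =0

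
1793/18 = 1793/18= 99.61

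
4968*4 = 19872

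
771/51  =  257/17 = 15.12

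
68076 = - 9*(  -  7564 ) 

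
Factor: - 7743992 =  -2^3*967999^1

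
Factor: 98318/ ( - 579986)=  - 109^1*643^( - 1 ) = - 109/643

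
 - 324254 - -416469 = 92215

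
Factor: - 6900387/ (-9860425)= 3^1*5^(-2)*13^1 * 17^(-1 )*23201^( - 1)*176933^1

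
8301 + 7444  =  15745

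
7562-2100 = 5462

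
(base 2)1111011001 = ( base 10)985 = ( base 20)295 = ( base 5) 12420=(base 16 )3d9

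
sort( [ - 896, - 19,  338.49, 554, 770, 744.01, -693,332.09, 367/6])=[ - 896, - 693,  -  19, 367/6,332.09,  338.49, 554, 744.01,770]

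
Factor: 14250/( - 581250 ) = - 5^(  -  2 )*19^1*31^( - 1)  =  - 19/775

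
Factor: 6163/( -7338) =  - 2^( - 1)*3^(-1 ) * 1223^( - 1)* 6163^1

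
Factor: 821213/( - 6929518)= - 2^( - 1)*587^1*1223^( - 1)*1399^1*2833^( - 1) 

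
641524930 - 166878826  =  474646104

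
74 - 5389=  - 5315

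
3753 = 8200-4447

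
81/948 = 27/316 = 0.09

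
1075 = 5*215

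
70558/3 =23519 + 1/3 = 23519.33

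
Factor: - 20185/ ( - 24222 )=5/6 = 2^( -1)* 3^(  -  1 )*5^1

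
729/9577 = 729/9577 = 0.08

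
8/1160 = 1/145 = 0.01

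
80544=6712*12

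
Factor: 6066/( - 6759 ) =-2^1*337^1*751^(-1)= -674/751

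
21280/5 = 4256 = 4256.00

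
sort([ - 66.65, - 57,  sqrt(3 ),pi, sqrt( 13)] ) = [  -  66.65,-57, sqrt (3 ),  pi,sqrt(13)]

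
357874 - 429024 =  - 71150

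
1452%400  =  252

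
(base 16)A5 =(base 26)69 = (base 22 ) 7b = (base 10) 165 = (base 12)119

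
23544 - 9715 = 13829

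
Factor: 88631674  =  2^1 * 337^1*131501^1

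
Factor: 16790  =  2^1 *5^1*23^1*73^1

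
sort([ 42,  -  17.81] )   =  [ - 17.81, 42 ] 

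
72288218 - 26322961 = 45965257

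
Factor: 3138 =2^1*3^1*523^1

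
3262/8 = 1631/4= 407.75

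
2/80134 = 1/40067  =  0.00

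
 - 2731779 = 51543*( - 53) 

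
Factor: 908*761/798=2^1*3^(-1)*7^( - 1) *19^( - 1)*227^1*761^1 = 345494/399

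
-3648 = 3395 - 7043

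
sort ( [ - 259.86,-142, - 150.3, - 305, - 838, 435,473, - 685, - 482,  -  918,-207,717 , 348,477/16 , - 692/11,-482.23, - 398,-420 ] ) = [ - 918, - 838, - 685, - 482.23,-482, - 420 ,-398 , - 305, - 259.86,-207, - 150.3, -142, - 692/11, 477/16, 348, 435,473 , 717] 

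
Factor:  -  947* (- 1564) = 1481108  =  2^2*17^1*23^1*947^1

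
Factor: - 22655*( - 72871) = 5^1*23^1 * 197^1*72871^1 = 1650892505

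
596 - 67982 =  - 67386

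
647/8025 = 647/8025 = 0.08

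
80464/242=332 + 60/121= 332.50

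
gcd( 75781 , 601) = 1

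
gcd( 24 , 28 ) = 4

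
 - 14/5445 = - 14/5445 = - 0.00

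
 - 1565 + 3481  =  1916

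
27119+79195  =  106314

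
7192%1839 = 1675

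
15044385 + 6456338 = 21500723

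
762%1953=762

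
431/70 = 6 + 11/70 = 6.16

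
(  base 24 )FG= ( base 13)22C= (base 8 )570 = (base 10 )376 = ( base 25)F1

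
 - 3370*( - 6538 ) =22033060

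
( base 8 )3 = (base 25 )3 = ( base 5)3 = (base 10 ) 3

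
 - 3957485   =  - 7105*557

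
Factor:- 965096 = -2^3*11^2*997^1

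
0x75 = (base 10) 117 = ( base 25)4h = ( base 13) 90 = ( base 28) 45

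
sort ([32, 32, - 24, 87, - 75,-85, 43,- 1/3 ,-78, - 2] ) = [-85, - 78, - 75, - 24,  -  2 ,  -  1/3,32, 32,  43, 87]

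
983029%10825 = 8779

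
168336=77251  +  91085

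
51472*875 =45038000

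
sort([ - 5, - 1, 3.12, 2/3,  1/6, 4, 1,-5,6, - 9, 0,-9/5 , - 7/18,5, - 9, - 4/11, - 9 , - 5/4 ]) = [ - 9, - 9 , - 9,-5, - 5, - 9/5, - 5/4, - 1 , - 7/18,-4/11, 0 , 1/6,2/3 , 1,3.12 , 4,  5,6]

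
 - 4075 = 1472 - 5547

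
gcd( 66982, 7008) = 2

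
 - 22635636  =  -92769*244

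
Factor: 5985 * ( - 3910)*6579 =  - 153957481650 = - 2^1*3^4*5^2*7^1*17^2*19^1*23^1 * 43^1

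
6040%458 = 86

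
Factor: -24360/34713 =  - 40/57 =-  2^3*3^( - 1)*5^1*19^( - 1) 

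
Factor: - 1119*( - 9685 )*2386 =2^1*3^1*5^1*13^1*149^1 *373^1*1193^1=25858310790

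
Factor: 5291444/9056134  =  2^1* 37^1*359^( -1 )*12613^ (-1) *35753^1  =  2645722/4528067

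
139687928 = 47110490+92577438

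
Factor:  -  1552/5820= - 4/15 = -2^2*3^ (-1)*5^(-1) 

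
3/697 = 3/697 = 0.00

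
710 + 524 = 1234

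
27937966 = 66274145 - 38336179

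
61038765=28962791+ 32075974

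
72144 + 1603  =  73747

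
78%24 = 6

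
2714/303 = 2714/303 = 8.96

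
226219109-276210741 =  - 49991632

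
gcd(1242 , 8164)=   2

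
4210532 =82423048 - 78212516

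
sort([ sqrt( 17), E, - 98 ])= [-98,E , sqrt( 17 )] 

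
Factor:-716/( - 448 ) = 179/112= 2^( - 4)*7^(-1 )  *  179^1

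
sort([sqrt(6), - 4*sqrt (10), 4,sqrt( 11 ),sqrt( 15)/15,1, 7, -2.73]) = [- 4*sqrt ( 10 ), - 2.73,sqrt(15 ) /15,  1, sqrt(6), sqrt(11) , 4,7]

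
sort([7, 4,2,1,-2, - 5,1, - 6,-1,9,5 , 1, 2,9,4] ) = [ - 6 , - 5, - 2, - 1,1,1, 1,2,2 , 4, 4,5,7  ,  9, 9]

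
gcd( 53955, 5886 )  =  981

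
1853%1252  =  601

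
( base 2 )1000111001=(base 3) 210002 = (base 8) 1071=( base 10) 569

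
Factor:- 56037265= - 5^1*113^1*99181^1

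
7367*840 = 6188280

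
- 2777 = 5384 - 8161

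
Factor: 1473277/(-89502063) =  - 3^( - 1)*7^( - 1)*13^1*113329^1*4262003^(-1 ) 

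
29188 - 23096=6092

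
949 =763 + 186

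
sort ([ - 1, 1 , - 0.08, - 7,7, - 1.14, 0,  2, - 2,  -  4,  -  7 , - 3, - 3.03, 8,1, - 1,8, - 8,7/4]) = [ - 8, - 7, - 7, - 4, - 3.03 , - 3 , - 2,-1.14, - 1, - 1,-0.08,  0,1,1,7/4,2, 7,8,8]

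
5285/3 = 5285/3 = 1761.67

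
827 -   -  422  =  1249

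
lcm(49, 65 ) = 3185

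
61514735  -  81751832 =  - 20237097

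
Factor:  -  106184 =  - 2^3*13^1*1021^1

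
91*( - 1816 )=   -  165256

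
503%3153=503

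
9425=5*1885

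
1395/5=279 = 279.00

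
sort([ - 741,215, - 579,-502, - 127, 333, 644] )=[ - 741, - 579, - 502, -127,215, 333, 644 ]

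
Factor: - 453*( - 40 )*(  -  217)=  -  3932040 = -2^3*3^1*5^1*7^1*31^1*151^1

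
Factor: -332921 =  - 332921^1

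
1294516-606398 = 688118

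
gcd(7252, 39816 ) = 28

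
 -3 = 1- 4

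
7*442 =3094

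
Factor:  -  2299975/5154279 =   -  3^(-1)*5^2 * 13^(- 1 )*197^1*283^( - 1) = - 4925/11037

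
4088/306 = 2044/153 = 13.36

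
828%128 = 60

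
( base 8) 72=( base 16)3A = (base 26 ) 26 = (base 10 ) 58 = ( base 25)28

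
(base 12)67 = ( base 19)43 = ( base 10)79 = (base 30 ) 2J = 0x4f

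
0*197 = 0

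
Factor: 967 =967^1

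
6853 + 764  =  7617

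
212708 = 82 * 2594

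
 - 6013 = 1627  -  7640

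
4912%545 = 7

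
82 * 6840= 560880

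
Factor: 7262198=2^1 * 211^1*17209^1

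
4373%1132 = 977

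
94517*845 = 79866865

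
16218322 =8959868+7258454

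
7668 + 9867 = 17535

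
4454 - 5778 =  - 1324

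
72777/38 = 1915 + 7/38 =1915.18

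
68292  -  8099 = 60193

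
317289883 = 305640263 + 11649620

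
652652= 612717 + 39935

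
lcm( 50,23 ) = 1150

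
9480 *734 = 6958320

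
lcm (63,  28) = 252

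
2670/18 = 148 +1/3= 148.33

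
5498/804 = 6 + 337/402 = 6.84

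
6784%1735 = 1579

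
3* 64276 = 192828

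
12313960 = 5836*2110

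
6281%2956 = 369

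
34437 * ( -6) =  - 206622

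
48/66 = 8/11 = 0.73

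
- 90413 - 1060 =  - 91473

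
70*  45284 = 3169880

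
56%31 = 25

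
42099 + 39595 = 81694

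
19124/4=4781 = 4781.00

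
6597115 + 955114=7552229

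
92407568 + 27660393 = 120067961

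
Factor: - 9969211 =-7^1 * 307^1 * 4639^1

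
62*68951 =4274962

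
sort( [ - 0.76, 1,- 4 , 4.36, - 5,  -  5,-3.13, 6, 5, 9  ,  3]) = [ - 5, - 5, - 4, - 3.13, - 0.76, 1, 3, 4.36,  5,6, 9]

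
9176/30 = 4588/15=305.87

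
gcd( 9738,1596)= 6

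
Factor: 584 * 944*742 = 409061632= 2^8*7^1*53^1*59^1*73^1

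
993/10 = 993/10 = 99.30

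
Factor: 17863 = 17863^1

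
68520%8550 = 120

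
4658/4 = 1164 + 1/2 = 1164.50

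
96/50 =48/25 = 1.92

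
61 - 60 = 1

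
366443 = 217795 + 148648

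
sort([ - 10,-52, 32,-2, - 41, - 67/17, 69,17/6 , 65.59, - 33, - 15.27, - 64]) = [ - 64,-52, - 41,- 33, - 15.27,-10, - 67/17,-2,17/6,32,65.59, 69]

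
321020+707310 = 1028330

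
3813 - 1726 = 2087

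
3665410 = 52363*70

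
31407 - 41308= - 9901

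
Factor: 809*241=241^1*809^1 =194969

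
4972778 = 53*93826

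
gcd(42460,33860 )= 20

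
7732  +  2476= 10208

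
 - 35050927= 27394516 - 62445443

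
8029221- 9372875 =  - 1343654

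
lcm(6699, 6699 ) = 6699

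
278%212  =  66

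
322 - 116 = 206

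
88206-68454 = 19752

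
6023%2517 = 989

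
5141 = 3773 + 1368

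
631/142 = 4+ 63/142  =  4.44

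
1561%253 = 43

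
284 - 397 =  - 113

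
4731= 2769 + 1962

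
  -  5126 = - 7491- - 2365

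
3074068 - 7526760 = - 4452692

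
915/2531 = 915/2531  =  0.36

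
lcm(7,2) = 14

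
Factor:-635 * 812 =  - 2^2* 5^1*  7^1*29^1*127^1 = - 515620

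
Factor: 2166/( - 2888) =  - 2^( - 2)*3^1 = - 3/4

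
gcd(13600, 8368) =16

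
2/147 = 2/147 = 0.01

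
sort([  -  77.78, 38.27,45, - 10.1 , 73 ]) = [-77.78,- 10.1,38.27, 45, 73] 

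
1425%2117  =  1425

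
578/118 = 289/59  =  4.90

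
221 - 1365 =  - 1144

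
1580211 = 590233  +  989978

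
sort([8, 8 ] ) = [8, 8]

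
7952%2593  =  173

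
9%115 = 9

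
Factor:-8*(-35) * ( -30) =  - 8400 = - 2^4*3^1 * 5^2*7^1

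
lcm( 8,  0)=0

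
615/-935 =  - 123/187 = - 0.66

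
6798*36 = 244728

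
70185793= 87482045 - 17296252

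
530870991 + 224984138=755855129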